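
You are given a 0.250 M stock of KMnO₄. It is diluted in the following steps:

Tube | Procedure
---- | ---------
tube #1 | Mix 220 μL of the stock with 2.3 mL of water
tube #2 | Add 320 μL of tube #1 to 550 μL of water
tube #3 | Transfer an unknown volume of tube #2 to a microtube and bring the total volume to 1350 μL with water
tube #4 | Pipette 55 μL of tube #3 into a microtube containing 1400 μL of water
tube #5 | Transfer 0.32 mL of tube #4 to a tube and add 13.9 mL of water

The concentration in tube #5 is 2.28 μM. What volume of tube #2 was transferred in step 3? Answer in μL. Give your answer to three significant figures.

451 μL

Step 1: 220 μL + 2.3 mL = 2520 μL total → factor 2520/220 = 11.455
Step 2: 320 μL + 550 μL = 870 μL total → factor 870/320 = 2.7188
Step 3: v brought to 1350 μL → factor = 1350 μL/v
Step 4: 55 μL + 1400 μL = 1455 μL total → factor 1455/55 = 26.455
Step 5: 0.32 mL + 13.9 mL = 14.22 mL total → factor 14.22/0.32 = 44.438
Product of known-step factors = 36610
Overall factor = 0.250 M / (2.28 μM) = 1.0965 × 10^5
Step-3 factor = 1.0965 × 10^5 / 36610 = 2.9951
v = 1350 μL / 2.9951 = 451 μL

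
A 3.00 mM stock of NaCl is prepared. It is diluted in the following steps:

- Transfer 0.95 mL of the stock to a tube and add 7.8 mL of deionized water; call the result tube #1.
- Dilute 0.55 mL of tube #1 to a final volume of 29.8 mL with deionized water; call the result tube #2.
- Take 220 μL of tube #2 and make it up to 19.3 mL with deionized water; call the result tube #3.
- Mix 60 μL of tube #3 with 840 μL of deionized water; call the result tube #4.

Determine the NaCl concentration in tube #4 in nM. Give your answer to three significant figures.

4.57 nM

Step 1: 0.95 mL + 7.8 mL = 8.75 mL total → factor 8.75/0.95 = 9.2105
Step 2: 0.55 mL brought to 29.8 mL → factor 29.8/0.55 = 54.182
Step 3: 220 μL brought to 19.3 mL → factor 19300/220 = 87.727
Step 4: 60 μL + 840 μL = 900 μL total → factor 900/60 = 15
Overall dilution factor = 9.2105 × 54.182 × 87.727 × 15 = 6.567 × 10^5
Final = 3.00 mM / 6.567 × 10^5 = 4.568 × 10^-6 mM = 4.57 nM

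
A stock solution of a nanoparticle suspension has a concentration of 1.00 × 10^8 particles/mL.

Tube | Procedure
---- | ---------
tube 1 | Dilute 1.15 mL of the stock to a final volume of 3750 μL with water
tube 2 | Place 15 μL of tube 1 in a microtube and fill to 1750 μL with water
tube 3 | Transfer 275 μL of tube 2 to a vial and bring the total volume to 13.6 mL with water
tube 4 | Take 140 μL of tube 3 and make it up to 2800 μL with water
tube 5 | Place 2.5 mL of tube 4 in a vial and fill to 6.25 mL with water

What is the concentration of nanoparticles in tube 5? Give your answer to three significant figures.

Step 1: 1.15 mL brought to 3750 μL → factor 3.75/1.15 = 3.2609
Step 2: 15 μL brought to 1750 μL → factor 1750/15 = 116.67
Step 3: 275 μL brought to 13.6 mL → factor 13600/275 = 49.455
Step 4: 140 μL brought to 2800 μL → factor 2800/140 = 20
Step 5: 2.5 mL brought to 6.25 mL → factor 6.25/2.5 = 2.5
Overall dilution factor = 3.2609 × 116.67 × 49.455 × 20 × 2.5 = 9.4071 × 10^5
Final = 1.00 × 10^8 particles/mL / 9.4071 × 10^5 = 106 particles/mL

106 particles/mL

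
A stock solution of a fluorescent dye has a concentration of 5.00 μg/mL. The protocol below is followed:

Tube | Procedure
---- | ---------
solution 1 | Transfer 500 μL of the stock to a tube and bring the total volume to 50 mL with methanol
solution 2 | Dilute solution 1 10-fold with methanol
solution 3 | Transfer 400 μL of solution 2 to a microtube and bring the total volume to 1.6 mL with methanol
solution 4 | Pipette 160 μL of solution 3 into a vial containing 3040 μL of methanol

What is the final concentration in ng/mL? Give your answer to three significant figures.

0.0625 ng/mL

Step 1: 500 μL brought to 50 mL → factor 50000/500 = 100
Step 2: 10-fold → factor 10
Step 3: 400 μL brought to 1.6 mL → factor 1600/400 = 4
Step 4: 160 μL + 3040 μL = 3200 μL total → factor 3200/160 = 20
Overall dilution factor = 100 × 10 × 4 × 20 = 80000
Final = 5.00 μg/mL / 80000 = 6.250 × 10^-5 μg/mL = 0.0625 ng/mL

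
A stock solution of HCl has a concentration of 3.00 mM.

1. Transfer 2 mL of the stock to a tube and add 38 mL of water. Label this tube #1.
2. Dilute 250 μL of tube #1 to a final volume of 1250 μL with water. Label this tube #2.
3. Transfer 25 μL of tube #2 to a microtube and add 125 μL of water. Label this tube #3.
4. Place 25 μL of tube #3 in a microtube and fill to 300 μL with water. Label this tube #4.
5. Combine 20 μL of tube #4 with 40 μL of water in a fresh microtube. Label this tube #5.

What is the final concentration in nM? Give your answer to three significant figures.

139 nM

Step 1: 2 mL + 38 mL = 40 mL total → factor 40/2 = 20
Step 2: 250 μL brought to 1250 μL → factor 1250/250 = 5
Step 3: 25 μL + 125 μL = 150 μL total → factor 150/25 = 6
Step 4: 25 μL brought to 300 μL → factor 300/25 = 12
Step 5: 20 μL + 40 μL = 60 μL total → factor 60/20 = 3
Overall dilution factor = 20 × 5 × 6 × 12 × 3 = 21600
Final = 3.00 mM / 21600 = 0.0001389 mM = 139 nM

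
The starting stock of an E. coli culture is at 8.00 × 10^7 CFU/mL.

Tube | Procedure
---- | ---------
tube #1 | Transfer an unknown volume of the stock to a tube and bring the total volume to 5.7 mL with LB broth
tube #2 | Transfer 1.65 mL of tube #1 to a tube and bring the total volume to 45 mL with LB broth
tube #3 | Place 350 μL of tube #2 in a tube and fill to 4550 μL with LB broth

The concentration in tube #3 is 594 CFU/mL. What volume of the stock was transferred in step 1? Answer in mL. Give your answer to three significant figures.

Step 1: v brought to 5.7 mL → factor = 5.7 mL/v
Step 2: 1.65 mL brought to 45 mL → factor 45/1.65 = 27.273
Step 3: 350 μL brought to 4550 μL → factor 4550/350 = 13
Product of known-step factors = 354.55
Overall factor = 8.00 × 10^7 CFU/mL / (594 CFU/mL) = 1.3468 × 10^5
Step-1 factor = 1.3468 × 10^5 / 354.55 = 379.87
v = 5.7 mL / 379.87 = 0.0150 mL

0.0150 mL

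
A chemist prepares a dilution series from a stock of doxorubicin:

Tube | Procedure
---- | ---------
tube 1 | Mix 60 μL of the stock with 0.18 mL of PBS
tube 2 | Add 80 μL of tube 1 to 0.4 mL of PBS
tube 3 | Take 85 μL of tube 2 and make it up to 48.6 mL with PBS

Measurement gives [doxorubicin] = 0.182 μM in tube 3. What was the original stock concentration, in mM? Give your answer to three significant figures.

2.50 mM

Step 1: 60 μL + 0.18 mL = 240 μL total → factor 240/60 = 4
Step 2: 80 μL + 0.4 mL = 480 μL total → factor 480/80 = 6
Step 3: 85 μL brought to 48.6 mL → factor 48600/85 = 571.76
Overall dilution factor = 4 × 6 × 571.76 = 13722
Stock = 0.182 μM × 13722 = 2497 μM = 2.50 mM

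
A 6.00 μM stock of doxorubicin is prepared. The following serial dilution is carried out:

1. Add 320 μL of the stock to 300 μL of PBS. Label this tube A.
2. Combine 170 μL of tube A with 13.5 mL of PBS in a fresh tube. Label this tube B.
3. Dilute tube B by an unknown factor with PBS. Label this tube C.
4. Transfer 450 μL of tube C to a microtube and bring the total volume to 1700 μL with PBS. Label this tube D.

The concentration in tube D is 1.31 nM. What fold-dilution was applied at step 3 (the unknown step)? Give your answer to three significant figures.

7.78-fold

Step 1: 320 μL + 300 μL = 620 μL total → factor 620/320 = 1.9375
Step 2: 170 μL + 13.5 mL = 13670 μL total → factor 13670/170 = 80.412
Step 3: unknown factor x
Step 4: 450 μL brought to 1700 μL → factor 1700/450 = 3.7778
Product of known-step factors = 588.57
Overall factor = 6.00 μM / (1.31 nM) = 4580.2
x = 4580.2 / 588.57 = 7.78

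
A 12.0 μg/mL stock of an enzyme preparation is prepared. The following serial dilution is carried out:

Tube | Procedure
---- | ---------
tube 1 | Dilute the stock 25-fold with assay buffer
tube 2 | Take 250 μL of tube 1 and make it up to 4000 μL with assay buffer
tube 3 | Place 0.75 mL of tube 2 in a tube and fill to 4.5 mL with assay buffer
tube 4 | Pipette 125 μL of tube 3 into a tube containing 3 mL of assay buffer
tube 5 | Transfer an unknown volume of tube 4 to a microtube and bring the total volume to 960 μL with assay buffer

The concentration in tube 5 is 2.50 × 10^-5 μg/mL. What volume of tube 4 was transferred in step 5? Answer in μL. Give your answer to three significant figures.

120 μL

Step 1: 25-fold → factor 25
Step 2: 250 μL brought to 4000 μL → factor 4000/250 = 16
Step 3: 0.75 mL brought to 4.5 mL → factor 4.5/0.75 = 6
Step 4: 125 μL + 3 mL = 3125 μL total → factor 3125/125 = 25
Step 5: v brought to 960 μL → factor = 960 μL/v
Product of known-step factors = 60000
Overall factor = 12.0 μg/mL / (2.50 × 10^-5 μg/mL) = 4.8 × 10^5
Step-5 factor = 4.8 × 10^5 / 60000 = 8
v = 960 μL / 8 = 120 μL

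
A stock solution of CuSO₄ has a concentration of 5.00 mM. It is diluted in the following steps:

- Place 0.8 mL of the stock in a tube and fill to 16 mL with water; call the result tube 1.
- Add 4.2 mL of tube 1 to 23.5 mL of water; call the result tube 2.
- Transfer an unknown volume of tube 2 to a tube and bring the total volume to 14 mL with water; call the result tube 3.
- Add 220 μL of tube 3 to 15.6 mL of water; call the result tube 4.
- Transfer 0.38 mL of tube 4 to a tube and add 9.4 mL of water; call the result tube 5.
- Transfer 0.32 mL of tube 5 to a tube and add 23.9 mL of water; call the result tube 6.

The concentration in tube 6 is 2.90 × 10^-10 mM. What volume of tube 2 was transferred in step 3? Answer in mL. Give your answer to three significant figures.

Step 1: 0.8 mL brought to 16 mL → factor 16/0.8 = 20
Step 2: 4.2 mL + 23.5 mL = 27.7 mL total → factor 27.7/4.2 = 6.5952
Step 3: v brought to 14 mL → factor = 14 mL/v
Step 4: 220 μL + 15.6 mL = 15820 μL total → factor 15820/220 = 71.909
Step 5: 0.38 mL + 9.4 mL = 9.78 mL total → factor 9.78/0.38 = 25.737
Step 6: 0.32 mL + 23.9 mL = 24.22 mL total → factor 24.22/0.32 = 75.688
Product of known-step factors = 1.8477 × 10^7
Overall factor = 5.00 mM / (2.90 × 10^-10 mM) = 1.7241 × 10^10
Step-3 factor = 1.7241 × 10^10 / 1.8477 × 10^7 = 933.14
v = 14 mL / 933.14 = 0.0150 mL

0.0150 mL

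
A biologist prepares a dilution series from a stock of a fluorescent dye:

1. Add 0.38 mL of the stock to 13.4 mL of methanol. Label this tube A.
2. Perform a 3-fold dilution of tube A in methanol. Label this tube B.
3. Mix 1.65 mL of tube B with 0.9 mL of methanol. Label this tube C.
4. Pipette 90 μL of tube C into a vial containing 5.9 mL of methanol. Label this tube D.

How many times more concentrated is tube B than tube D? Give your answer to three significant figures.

103

Step 1: 0.38 mL + 13.4 mL = 13.78 mL total → factor 13.78/0.38 = 36.263
Step 2: 3-fold → factor 3
Step 3: 1.65 mL + 0.9 mL = 2.55 mL total → factor 2.55/1.65 = 1.5455
Step 4: 90 μL + 5.9 mL = 5990 μL total → factor 5990/90 = 66.556
Dilution factor to tube B = 108.79; to tube D = 11190
[tube B]/[tube D] = (factor to tube D)/(factor to tube B) = 11190/108.79 = 103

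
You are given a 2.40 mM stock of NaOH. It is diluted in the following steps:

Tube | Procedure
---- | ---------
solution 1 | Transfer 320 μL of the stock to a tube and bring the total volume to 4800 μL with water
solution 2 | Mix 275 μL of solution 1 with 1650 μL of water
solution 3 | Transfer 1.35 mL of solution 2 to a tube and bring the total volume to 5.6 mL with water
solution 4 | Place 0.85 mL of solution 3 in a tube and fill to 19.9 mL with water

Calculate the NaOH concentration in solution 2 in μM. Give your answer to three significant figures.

22.9 μM

Step 1: 320 μL brought to 4800 μL → factor 4800/320 = 15
Step 2: 275 μL + 1650 μL = 1925 μL total → factor 1925/275 = 7
Dilution factor through solution 2 = 15 × 7 = 105
[solution 2] = 2.40 mM / 105 = 0.02286 mM = 22.9 μM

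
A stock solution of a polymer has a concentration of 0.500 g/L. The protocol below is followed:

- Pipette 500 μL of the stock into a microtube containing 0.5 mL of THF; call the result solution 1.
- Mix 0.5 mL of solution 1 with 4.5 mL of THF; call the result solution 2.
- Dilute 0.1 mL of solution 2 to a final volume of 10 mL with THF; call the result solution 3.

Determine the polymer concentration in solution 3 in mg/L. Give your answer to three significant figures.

0.250 mg/L

Step 1: 500 μL + 0.5 mL = 1000 μL total → factor 1000/500 = 2
Step 2: 0.5 mL + 4.5 mL = 5 mL total → factor 5/0.5 = 10
Step 3: 0.1 mL brought to 10 mL → factor 10/0.1 = 100
Overall dilution factor = 2 × 10 × 100 = 2000
Final = 0.500 g/L / 2000 = 0.0002500 g/L = 0.250 mg/L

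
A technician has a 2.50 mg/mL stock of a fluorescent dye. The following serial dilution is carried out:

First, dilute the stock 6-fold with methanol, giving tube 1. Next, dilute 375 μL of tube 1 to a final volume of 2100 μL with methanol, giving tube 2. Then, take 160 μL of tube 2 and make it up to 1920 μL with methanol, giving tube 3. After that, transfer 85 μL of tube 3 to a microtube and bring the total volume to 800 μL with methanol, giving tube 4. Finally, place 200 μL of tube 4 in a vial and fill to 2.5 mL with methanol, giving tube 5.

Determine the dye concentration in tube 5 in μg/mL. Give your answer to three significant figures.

Step 1: 6-fold → factor 6
Step 2: 375 μL brought to 2100 μL → factor 2100/375 = 5.6
Step 3: 160 μL brought to 1920 μL → factor 1920/160 = 12
Step 4: 85 μL brought to 800 μL → factor 800/85 = 9.4118
Step 5: 200 μL brought to 2.5 mL → factor 2500/200 = 12.5
Overall dilution factor = 6 × 5.6 × 12 × 9.4118 × 12.5 = 47435
Final = 2.50 mg/mL / 47435 = 5.270 × 10^-5 mg/mL = 0.0527 μg/mL

0.0527 μg/mL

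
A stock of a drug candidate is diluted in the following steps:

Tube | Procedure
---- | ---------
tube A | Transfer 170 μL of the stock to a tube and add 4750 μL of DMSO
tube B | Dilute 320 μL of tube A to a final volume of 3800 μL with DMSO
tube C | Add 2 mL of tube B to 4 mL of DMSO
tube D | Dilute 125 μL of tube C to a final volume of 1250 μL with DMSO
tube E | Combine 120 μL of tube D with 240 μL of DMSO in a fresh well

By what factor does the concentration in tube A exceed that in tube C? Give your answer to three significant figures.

35.6

Step 1: 170 μL + 4750 μL = 4920 μL total → factor 4920/170 = 28.941
Step 2: 320 μL brought to 3800 μL → factor 3800/320 = 11.875
Step 3: 2 mL + 4 mL = 6 mL total → factor 6/2 = 3
Dilution factor to tube A = 28.941; to tube C = 1031
[tube A]/[tube C] = (factor to tube C)/(factor to tube A) = 1031/28.941 = 35.6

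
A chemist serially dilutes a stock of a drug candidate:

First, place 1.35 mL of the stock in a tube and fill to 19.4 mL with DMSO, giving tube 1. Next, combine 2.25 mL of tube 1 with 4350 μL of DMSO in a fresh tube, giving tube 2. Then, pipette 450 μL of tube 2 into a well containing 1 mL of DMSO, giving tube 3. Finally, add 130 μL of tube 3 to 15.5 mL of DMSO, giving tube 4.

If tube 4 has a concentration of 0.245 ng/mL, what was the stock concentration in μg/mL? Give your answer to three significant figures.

Step 1: 1.35 mL brought to 19.4 mL → factor 19.4/1.35 = 14.37
Step 2: 2.25 mL + 4350 μL = 6.6 mL total → factor 6.6/2.25 = 2.9333
Step 3: 450 μL + 1 mL = 1450 μL total → factor 1450/450 = 3.2222
Step 4: 130 μL + 15.5 mL = 15630 μL total → factor 15630/130 = 120.23
Overall dilution factor = 14.37 × 2.9333 × 3.2222 × 120.23 = 16331
Stock = 0.245 ng/mL × 16331 = 4001 ng/mL = 4.00 μg/mL

4.00 μg/mL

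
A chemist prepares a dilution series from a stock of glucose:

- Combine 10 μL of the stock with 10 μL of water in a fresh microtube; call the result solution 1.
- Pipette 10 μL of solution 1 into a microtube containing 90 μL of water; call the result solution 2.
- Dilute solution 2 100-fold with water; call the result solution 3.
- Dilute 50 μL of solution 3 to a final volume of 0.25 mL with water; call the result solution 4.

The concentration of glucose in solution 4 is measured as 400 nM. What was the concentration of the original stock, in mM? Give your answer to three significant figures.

Step 1: 10 μL + 10 μL = 20 μL total → factor 20/10 = 2
Step 2: 10 μL + 90 μL = 100 μL total → factor 100/10 = 10
Step 3: 100-fold → factor 100
Step 4: 50 μL brought to 0.25 mL → factor 250/50 = 5
Overall dilution factor = 2 × 10 × 100 × 5 = 10000
Stock = 400 nM × 10000 = 4.000 × 10^6 nM = 4.00 mM

4.00 mM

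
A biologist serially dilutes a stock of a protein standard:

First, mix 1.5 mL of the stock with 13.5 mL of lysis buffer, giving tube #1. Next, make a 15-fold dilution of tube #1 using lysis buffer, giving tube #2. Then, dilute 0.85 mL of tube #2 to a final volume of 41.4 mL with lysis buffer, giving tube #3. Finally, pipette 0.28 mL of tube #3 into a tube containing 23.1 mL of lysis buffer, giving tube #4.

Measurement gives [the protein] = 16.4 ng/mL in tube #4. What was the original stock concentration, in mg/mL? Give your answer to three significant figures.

Step 1: 1.5 mL + 13.5 mL = 15 mL total → factor 15/1.5 = 10
Step 2: 15-fold → factor 15
Step 3: 0.85 mL brought to 41.4 mL → factor 41.4/0.85 = 48.706
Step 4: 0.28 mL + 23.1 mL = 23.38 mL total → factor 23.38/0.28 = 83.5
Overall dilution factor = 10 × 15 × 48.706 × 83.5 = 6.1004 × 10^5
Stock = 16.4 ng/mL × 6.1004 × 10^5 = 1.000 × 10^7 ng/mL = 10.0 mg/mL

10.0 mg/mL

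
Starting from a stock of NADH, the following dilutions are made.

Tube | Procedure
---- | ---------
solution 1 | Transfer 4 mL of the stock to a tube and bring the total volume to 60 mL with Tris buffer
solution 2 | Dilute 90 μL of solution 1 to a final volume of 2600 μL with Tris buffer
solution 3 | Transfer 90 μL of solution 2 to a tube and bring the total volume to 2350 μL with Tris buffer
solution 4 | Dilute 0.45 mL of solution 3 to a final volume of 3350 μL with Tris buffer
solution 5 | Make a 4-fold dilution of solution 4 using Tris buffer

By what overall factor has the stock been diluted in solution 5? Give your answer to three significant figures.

Step 1: 4 mL brought to 60 mL → factor 60/4 = 15
Step 2: 90 μL brought to 2600 μL → factor 2600/90 = 28.889
Step 3: 90 μL brought to 2350 μL → factor 2350/90 = 26.111
Step 4: 0.45 mL brought to 3350 μL → factor 3.35/0.45 = 7.4444
Step 5: 4-fold → factor 4
Overall dilution factor = 15 × 28.889 × 26.111 × 7.4444 × 4 = 3.3693 × 10^5

3.37 × 10^5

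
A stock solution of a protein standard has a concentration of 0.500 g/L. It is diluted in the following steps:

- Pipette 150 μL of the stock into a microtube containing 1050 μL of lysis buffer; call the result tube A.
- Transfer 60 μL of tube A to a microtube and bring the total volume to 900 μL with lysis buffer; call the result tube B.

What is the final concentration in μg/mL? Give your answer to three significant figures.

Step 1: 150 μL + 1050 μL = 1200 μL total → factor 1200/150 = 8
Step 2: 60 μL brought to 900 μL → factor 900/60 = 15
Overall dilution factor = 8 × 15 = 120
Final = 0.500 g/L / 120 = 0.004167 g/L = 4.17 μg/mL

4.17 μg/mL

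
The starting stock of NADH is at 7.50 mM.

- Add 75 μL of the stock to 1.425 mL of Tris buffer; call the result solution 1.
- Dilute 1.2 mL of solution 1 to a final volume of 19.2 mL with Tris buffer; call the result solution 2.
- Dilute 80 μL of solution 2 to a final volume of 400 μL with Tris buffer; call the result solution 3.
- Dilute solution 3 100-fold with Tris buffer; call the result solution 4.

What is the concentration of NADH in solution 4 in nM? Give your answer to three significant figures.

Step 1: 75 μL + 1.425 mL = 1500 μL total → factor 1500/75 = 20
Step 2: 1.2 mL brought to 19.2 mL → factor 19.2/1.2 = 16
Step 3: 80 μL brought to 400 μL → factor 400/80 = 5
Step 4: 100-fold → factor 100
Overall dilution factor = 20 × 16 × 5 × 100 = 1.6 × 10^5
Final = 7.50 mM / 1.6 × 10^5 = 4.688 × 10^-5 mM = 46.9 nM

46.9 nM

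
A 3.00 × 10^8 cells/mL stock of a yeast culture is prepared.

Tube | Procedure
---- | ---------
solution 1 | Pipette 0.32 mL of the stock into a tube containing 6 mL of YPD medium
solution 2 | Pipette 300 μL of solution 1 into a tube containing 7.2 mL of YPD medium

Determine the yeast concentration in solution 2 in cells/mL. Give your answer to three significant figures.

6.08 × 10^5 cells/mL

Step 1: 0.32 mL + 6 mL = 6.32 mL total → factor 6.32/0.32 = 19.75
Step 2: 300 μL + 7.2 mL = 7500 μL total → factor 7500/300 = 25
Overall dilution factor = 19.75 × 25 = 493.75
Final = 3.00 × 10^8 cells/mL / 493.75 = 6.08 × 10^5 cells/mL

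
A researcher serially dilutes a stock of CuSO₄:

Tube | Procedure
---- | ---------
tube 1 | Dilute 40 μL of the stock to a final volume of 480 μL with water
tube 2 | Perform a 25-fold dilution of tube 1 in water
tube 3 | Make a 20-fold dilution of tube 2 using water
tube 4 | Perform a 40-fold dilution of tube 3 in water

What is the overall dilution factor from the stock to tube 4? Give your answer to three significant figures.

Step 1: 40 μL brought to 480 μL → factor 480/40 = 12
Step 2: 25-fold → factor 25
Step 3: 20-fold → factor 20
Step 4: 40-fold → factor 40
Overall dilution factor = 12 × 25 × 20 × 40 = 2.4 × 10^5

2.40 × 10^5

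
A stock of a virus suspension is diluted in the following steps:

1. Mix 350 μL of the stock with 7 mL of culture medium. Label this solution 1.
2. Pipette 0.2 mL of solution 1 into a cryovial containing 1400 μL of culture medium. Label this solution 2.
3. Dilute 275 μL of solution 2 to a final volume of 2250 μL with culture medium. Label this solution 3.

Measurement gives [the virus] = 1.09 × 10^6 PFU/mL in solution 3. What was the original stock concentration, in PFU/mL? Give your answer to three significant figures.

1.50 × 10^9 PFU/mL

Step 1: 350 μL + 7 mL = 7350 μL total → factor 7350/350 = 21
Step 2: 0.2 mL + 1400 μL = 1.6 mL total → factor 1.6/0.2 = 8
Step 3: 275 μL brought to 2250 μL → factor 2250/275 = 8.1818
Overall dilution factor = 21 × 8 × 8.1818 = 1374.5
Stock = 1.09 × 10^6 PFU/mL × 1374.5 = 1.50 × 10^9 PFU/mL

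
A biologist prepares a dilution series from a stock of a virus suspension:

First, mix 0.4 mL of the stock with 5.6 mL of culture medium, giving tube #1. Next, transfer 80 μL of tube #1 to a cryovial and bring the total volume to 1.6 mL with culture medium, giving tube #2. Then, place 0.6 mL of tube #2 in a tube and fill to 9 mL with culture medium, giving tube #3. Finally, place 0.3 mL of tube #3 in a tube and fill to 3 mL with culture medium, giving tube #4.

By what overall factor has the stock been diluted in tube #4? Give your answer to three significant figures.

4.50 × 10^4

Step 1: 0.4 mL + 5.6 mL = 6 mL total → factor 6/0.4 = 15
Step 2: 80 μL brought to 1.6 mL → factor 1600/80 = 20
Step 3: 0.6 mL brought to 9 mL → factor 9/0.6 = 15
Step 4: 0.3 mL brought to 3 mL → factor 3/0.3 = 10
Overall dilution factor = 15 × 20 × 15 × 10 = 45000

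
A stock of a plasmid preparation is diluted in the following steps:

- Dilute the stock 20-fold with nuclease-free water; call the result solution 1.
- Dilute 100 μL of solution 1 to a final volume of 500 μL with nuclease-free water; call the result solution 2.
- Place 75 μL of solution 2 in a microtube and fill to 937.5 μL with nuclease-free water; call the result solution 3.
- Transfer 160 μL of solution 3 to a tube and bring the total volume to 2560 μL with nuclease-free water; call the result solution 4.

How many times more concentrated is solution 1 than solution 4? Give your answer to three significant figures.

1.00 × 10^3

Step 1: 20-fold → factor 20
Step 2: 100 μL brought to 500 μL → factor 500/100 = 5
Step 3: 75 μL brought to 937.5 μL → factor 937.5/75 = 12.5
Step 4: 160 μL brought to 2560 μL → factor 2560/160 = 16
Dilution factor to solution 1 = 20; to solution 4 = 20000
[solution 1]/[solution 4] = (factor to solution 4)/(factor to solution 1) = 20000/20 = 1.00 × 10^3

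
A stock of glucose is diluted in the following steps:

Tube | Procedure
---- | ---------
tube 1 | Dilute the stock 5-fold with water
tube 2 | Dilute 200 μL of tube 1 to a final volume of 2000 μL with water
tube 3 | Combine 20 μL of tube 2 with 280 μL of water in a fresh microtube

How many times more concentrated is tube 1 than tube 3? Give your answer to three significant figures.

150

Step 1: 5-fold → factor 5
Step 2: 200 μL brought to 2000 μL → factor 2000/200 = 10
Step 3: 20 μL + 280 μL = 300 μL total → factor 300/20 = 15
Dilution factor to tube 1 = 5; to tube 3 = 750
[tube 1]/[tube 3] = (factor to tube 3)/(factor to tube 1) = 750/5 = 150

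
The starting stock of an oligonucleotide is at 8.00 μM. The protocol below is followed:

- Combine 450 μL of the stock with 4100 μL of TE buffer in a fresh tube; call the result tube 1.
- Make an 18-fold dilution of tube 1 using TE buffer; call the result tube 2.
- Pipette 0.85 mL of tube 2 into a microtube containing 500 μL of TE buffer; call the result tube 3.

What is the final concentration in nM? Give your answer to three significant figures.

27.7 nM

Step 1: 450 μL + 4100 μL = 4550 μL total → factor 4550/450 = 10.111
Step 2: 18-fold → factor 18
Step 3: 0.85 mL + 500 μL = 1.35 mL total → factor 1.35/0.85 = 1.5882
Overall dilution factor = 10.111 × 18 × 1.5882 = 289.06
Final = 8.00 μM / 289.06 = 0.02768 μM = 27.7 nM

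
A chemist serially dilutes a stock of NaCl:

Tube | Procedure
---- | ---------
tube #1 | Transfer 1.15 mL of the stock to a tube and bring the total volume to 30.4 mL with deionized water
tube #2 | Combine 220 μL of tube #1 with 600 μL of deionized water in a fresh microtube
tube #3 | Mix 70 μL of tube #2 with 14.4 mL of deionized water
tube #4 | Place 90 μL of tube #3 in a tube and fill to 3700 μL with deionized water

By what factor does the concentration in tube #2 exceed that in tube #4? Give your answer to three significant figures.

8.50 × 10^3

Step 1: 1.15 mL brought to 30.4 mL → factor 30.4/1.15 = 26.435
Step 2: 220 μL + 600 μL = 820 μL total → factor 820/220 = 3.7273
Step 3: 70 μL + 14.4 mL = 14470 μL total → factor 14470/70 = 206.71
Step 4: 90 μL brought to 3700 μL → factor 3700/90 = 41.111
Dilution factor to tube #2 = 98.53; to tube #4 = 8.3733 × 10^5
[tube #2]/[tube #4] = (factor to tube #4)/(factor to tube #2) = 8.3733 × 10^5/98.53 = 8.50 × 10^3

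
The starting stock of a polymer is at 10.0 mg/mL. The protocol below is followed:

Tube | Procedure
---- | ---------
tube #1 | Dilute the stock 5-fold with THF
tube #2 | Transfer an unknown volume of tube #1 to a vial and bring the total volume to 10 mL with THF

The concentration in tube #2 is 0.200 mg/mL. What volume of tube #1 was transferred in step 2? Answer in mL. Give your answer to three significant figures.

Step 1: 5-fold → factor 5
Step 2: v brought to 10 mL → factor = 10 mL/v
Product of known-step factors = 5
Overall factor = 10.0 mg/mL / (0.200 mg/mL) = 50
Step-2 factor = 50 / 5 = 10
v = 10 mL / 10 = 1.00 mL

1.00 mL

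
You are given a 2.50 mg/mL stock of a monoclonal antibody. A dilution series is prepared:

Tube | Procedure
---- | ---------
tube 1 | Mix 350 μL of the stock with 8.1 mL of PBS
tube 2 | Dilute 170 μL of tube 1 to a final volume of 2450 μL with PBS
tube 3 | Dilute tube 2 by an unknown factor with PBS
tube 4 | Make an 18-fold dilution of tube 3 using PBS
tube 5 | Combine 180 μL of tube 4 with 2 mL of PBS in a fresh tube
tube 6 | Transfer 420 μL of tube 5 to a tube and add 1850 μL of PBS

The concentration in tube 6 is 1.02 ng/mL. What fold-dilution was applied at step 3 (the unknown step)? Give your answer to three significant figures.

5.98-fold

Step 1: 350 μL + 8.1 mL = 8450 μL total → factor 8450/350 = 24.143
Step 2: 170 μL brought to 2450 μL → factor 2450/170 = 14.412
Step 3: unknown factor x
Step 4: 18-fold → factor 18
Step 5: 180 μL + 2 mL = 2180 μL total → factor 2180/180 = 12.111
Step 6: 420 μL + 1850 μL = 2270 μL total → factor 2270/420 = 5.4048
Product of known-step factors = 4.0996 × 10^5
Overall factor = 2.50 mg/mL / (1.02 ng/mL) = 2.451 × 10^6
x = 2.451 × 10^6 / 4.0996 × 10^5 = 5.98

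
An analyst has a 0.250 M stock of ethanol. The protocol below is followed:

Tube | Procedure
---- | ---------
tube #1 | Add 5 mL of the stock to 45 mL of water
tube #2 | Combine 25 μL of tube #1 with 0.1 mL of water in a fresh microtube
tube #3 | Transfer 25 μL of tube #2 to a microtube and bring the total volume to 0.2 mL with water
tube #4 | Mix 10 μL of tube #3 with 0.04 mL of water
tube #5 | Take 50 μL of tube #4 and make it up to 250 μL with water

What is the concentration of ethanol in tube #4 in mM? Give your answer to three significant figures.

0.125 mM

Step 1: 5 mL + 45 mL = 50 mL total → factor 50/5 = 10
Step 2: 25 μL + 0.1 mL = 125 μL total → factor 125/25 = 5
Step 3: 25 μL brought to 0.2 mL → factor 200/25 = 8
Step 4: 10 μL + 0.04 mL = 50 μL total → factor 50/10 = 5
Dilution factor through tube #4 = 10 × 5 × 8 × 5 = 2000
[tube #4] = 0.250 M / 2000 = 0.0001250 M = 0.125 mM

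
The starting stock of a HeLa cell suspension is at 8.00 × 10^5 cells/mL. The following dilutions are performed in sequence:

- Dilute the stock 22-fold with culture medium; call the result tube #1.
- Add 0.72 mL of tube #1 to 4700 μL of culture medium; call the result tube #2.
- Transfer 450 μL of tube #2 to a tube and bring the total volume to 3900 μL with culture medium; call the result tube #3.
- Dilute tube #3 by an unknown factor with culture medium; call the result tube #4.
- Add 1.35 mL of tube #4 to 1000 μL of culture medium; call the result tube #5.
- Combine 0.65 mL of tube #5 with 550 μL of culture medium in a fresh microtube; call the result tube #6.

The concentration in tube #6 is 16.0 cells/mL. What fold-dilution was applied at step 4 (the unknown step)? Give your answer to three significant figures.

Step 1: 22-fold → factor 22
Step 2: 0.72 mL + 4700 μL = 5.42 mL total → factor 5.42/0.72 = 7.5278
Step 3: 450 μL brought to 3900 μL → factor 3900/450 = 8.6667
Step 4: unknown factor x
Step 5: 1.35 mL + 1000 μL = 2.35 mL total → factor 2.35/1.35 = 1.7407
Step 6: 0.65 mL + 550 μL = 1.2 mL total → factor 1.2/0.65 = 1.8462
Product of known-step factors = 4612.6
Overall factor = 8.00 × 10^5 cells/mL / (16.0 cells/mL) = 50000
x = 50000 / 4612.6 = 10.8

10.8-fold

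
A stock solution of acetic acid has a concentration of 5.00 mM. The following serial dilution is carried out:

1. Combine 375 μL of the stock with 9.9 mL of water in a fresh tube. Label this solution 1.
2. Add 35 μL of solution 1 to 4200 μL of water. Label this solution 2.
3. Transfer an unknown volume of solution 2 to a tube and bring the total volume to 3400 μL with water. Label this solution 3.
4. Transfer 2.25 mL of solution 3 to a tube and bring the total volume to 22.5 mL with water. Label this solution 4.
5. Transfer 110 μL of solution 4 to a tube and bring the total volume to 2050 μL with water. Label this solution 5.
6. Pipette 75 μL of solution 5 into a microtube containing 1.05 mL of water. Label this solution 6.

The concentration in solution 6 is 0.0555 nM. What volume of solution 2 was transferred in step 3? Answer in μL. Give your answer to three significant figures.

Step 1: 375 μL + 9.9 mL = 10275 μL total → factor 10275/375 = 27.4
Step 2: 35 μL + 4200 μL = 4235 μL total → factor 4235/35 = 121
Step 3: v brought to 3400 μL → factor = 3400 μL/v
Step 4: 2.25 mL brought to 22.5 mL → factor 22.5/2.25 = 10
Step 5: 110 μL brought to 2050 μL → factor 2050/110 = 18.636
Step 6: 75 μL + 1.05 mL = 1125 μL total → factor 1125/75 = 15
Product of known-step factors = 9.268 × 10^6
Overall factor = 5.00 mM / (0.0555 nM) = 9.009 × 10^7
Step-3 factor = 9.009 × 10^7 / 9.268 × 10^6 = 9.7205
v = 3400 μL / 9.7205 = 350 μL

350 μL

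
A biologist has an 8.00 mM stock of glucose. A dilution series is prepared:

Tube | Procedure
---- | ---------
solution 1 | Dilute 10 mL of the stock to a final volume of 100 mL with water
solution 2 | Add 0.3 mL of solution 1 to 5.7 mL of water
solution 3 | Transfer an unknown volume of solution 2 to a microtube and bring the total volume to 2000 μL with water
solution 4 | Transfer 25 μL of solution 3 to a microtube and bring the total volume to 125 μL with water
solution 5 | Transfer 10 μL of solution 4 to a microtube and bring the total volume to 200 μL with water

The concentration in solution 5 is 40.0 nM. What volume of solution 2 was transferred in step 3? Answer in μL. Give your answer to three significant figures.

200 μL

Step 1: 10 mL brought to 100 mL → factor 100/10 = 10
Step 2: 0.3 mL + 5.7 mL = 6 mL total → factor 6/0.3 = 20
Step 3: v brought to 2000 μL → factor = 2000 μL/v
Step 4: 25 μL brought to 125 μL → factor 125/25 = 5
Step 5: 10 μL brought to 200 μL → factor 200/10 = 20
Product of known-step factors = 20000
Overall factor = 8.00 mM / (40.0 nM) = 2 × 10^5
Step-3 factor = 2 × 10^5 / 20000 = 10
v = 2000 μL / 10 = 200 μL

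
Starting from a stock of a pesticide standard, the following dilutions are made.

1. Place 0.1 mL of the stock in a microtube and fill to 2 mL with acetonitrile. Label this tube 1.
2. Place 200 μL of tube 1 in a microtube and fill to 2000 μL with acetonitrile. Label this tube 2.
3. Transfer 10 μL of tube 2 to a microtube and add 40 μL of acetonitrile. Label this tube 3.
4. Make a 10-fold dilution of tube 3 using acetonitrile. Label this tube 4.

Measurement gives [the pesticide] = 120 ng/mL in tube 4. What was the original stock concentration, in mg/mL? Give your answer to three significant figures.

1.20 mg/mL

Step 1: 0.1 mL brought to 2 mL → factor 2/0.1 = 20
Step 2: 200 μL brought to 2000 μL → factor 2000/200 = 10
Step 3: 10 μL + 40 μL = 50 μL total → factor 50/10 = 5
Step 4: 10-fold → factor 10
Overall dilution factor = 20 × 10 × 5 × 10 = 10000
Stock = 120 ng/mL × 10000 = 1.200 × 10^6 ng/mL = 1.20 mg/mL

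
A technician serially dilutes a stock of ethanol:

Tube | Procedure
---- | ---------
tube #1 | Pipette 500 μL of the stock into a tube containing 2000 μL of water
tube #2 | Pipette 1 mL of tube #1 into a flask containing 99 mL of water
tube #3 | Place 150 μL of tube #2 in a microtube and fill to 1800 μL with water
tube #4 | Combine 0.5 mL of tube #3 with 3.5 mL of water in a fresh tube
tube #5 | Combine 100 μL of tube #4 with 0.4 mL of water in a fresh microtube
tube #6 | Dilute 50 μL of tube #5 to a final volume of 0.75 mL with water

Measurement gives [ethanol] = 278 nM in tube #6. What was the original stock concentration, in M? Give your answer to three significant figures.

Step 1: 500 μL + 2000 μL = 2500 μL total → factor 2500/500 = 5
Step 2: 1 mL + 99 mL = 100 mL total → factor 100/1 = 100
Step 3: 150 μL brought to 1800 μL → factor 1800/150 = 12
Step 4: 0.5 mL + 3.5 mL = 4 mL total → factor 4/0.5 = 8
Step 5: 100 μL + 0.4 mL = 500 μL total → factor 500/100 = 5
Step 6: 50 μL brought to 0.75 mL → factor 750/50 = 15
Overall dilution factor = 5 × 100 × 12 × 8 × 5 × 15 = 3.6 × 10^6
Stock = 278 nM × 3.6 × 10^6 = 1.001 × 10^9 nM = 1.00 M

1.00 M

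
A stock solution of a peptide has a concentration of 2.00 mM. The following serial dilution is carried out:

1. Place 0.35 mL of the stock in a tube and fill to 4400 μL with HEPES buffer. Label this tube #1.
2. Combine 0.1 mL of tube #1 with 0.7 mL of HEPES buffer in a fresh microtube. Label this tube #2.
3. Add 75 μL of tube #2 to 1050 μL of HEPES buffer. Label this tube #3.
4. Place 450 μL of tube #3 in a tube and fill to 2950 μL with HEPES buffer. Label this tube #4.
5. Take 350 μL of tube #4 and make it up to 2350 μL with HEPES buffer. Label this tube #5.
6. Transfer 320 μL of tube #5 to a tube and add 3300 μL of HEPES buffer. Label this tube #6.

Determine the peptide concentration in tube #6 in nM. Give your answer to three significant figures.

Step 1: 0.35 mL brought to 4400 μL → factor 4.4/0.35 = 12.571
Step 2: 0.1 mL + 0.7 mL = 0.8 mL total → factor 0.8/0.1 = 8
Step 3: 75 μL + 1050 μL = 1125 μL total → factor 1125/75 = 15
Step 4: 450 μL brought to 2950 μL → factor 2950/450 = 6.5556
Step 5: 350 μL brought to 2350 μL → factor 2350/350 = 6.7143
Step 6: 320 μL + 3300 μL = 3620 μL total → factor 3620/320 = 11.312
Overall dilution factor = 12.571 × 8 × 15 × 6.5556 × 6.7143 × 11.312 = 7.5116 × 10^5
Final = 2.00 mM / 7.5116 × 10^5 = 2.663 × 10^-6 mM = 2.66 nM

2.66 nM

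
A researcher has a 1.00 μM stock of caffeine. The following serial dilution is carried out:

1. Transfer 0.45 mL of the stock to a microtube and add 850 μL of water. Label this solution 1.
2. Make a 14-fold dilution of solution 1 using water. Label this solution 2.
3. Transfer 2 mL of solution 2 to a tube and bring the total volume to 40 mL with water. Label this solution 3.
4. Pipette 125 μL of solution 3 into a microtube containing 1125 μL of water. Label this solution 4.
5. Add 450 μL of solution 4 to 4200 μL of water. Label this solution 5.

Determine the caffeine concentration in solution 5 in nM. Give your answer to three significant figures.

0.0120 nM

Step 1: 0.45 mL + 850 μL = 1.3 mL total → factor 1.3/0.45 = 2.8889
Step 2: 14-fold → factor 14
Step 3: 2 mL brought to 40 mL → factor 40/2 = 20
Step 4: 125 μL + 1125 μL = 1250 μL total → factor 1250/125 = 10
Step 5: 450 μL + 4200 μL = 4650 μL total → factor 4650/450 = 10.333
Overall dilution factor = 2.8889 × 14 × 20 × 10 × 10.333 = 83585
Final = 1.00 μM / 83585 = 1.196 × 10^-5 μM = 0.0120 nM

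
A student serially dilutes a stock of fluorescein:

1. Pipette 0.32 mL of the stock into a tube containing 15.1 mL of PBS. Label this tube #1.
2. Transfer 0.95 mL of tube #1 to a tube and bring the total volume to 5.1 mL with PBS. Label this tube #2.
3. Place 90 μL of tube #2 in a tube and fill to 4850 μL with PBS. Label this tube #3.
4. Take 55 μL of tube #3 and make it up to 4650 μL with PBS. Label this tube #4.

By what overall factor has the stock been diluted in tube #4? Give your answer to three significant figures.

Step 1: 0.32 mL + 15.1 mL = 15.42 mL total → factor 15.42/0.32 = 48.188
Step 2: 0.95 mL brought to 5.1 mL → factor 5.1/0.95 = 5.3684
Step 3: 90 μL brought to 4850 μL → factor 4850/90 = 53.889
Step 4: 55 μL brought to 4650 μL → factor 4650/55 = 84.545
Overall dilution factor = 48.188 × 5.3684 × 53.889 × 84.545 = 1.1786 × 10^6

1.18 × 10^6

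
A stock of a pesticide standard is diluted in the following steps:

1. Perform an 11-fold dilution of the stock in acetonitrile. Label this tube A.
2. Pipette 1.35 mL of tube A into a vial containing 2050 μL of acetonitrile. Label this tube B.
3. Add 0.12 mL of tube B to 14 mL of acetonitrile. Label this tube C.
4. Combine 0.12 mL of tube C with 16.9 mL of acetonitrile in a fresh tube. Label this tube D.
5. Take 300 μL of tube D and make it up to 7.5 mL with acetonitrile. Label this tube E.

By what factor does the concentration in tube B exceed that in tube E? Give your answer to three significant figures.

4.17 × 10^5

Step 1: 11-fold → factor 11
Step 2: 1.35 mL + 2050 μL = 3.4 mL total → factor 3.4/1.35 = 2.5185
Step 3: 0.12 mL + 14 mL = 14.12 mL total → factor 14.12/0.12 = 117.67
Step 4: 0.12 mL + 16.9 mL = 17.02 mL total → factor 17.02/0.12 = 141.83
Step 5: 300 μL brought to 7.5 mL → factor 7500/300 = 25
Dilution factor to tube B = 27.704; to tube E = 1.1559 × 10^7
[tube B]/[tube E] = (factor to tube E)/(factor to tube B) = 1.1559 × 10^7/27.704 = 4.17 × 10^5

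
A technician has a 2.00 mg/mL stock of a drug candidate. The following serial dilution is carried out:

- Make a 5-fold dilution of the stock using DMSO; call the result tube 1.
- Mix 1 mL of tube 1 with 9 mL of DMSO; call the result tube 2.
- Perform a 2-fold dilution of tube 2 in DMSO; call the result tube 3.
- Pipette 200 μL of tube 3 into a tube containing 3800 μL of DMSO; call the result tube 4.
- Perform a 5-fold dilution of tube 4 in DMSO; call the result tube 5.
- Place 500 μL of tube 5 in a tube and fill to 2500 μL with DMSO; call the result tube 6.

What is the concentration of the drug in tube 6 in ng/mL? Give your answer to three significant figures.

Step 1: 5-fold → factor 5
Step 2: 1 mL + 9 mL = 10 mL total → factor 10/1 = 10
Step 3: 2-fold → factor 2
Step 4: 200 μL + 3800 μL = 4000 μL total → factor 4000/200 = 20
Step 5: 5-fold → factor 5
Step 6: 500 μL brought to 2500 μL → factor 2500/500 = 5
Overall dilution factor = 5 × 10 × 2 × 20 × 5 × 5 = 50000
Final = 2.00 mg/mL / 50000 = 4.000 × 10^-5 mg/mL = 40.0 ng/mL

40.0 ng/mL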